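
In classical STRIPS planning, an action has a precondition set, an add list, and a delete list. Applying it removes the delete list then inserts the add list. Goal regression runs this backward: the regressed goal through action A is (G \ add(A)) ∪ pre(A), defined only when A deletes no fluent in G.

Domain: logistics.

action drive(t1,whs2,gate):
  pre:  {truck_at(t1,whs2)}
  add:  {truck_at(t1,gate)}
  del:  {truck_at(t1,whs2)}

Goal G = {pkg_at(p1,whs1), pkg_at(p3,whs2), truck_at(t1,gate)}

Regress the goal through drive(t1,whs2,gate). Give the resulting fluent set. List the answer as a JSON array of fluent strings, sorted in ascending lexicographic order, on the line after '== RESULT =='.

Regress:
  G ∩ del = {}  (empty — regression defined)
  G \ add = {pkg_at(p1,whs1), pkg_at(p3,whs2), truck_at(t1,gate)} \ {truck_at(t1,gate)} = {pkg_at(p1,whs1), pkg_at(p3,whs2)}
  ∪ pre   = {pkg_at(p1,whs1), pkg_at(p3,whs2)} ∪ {truck_at(t1,whs2)}
          = {pkg_at(p1,whs1), pkg_at(p3,whs2), truck_at(t1,whs2)}

== RESULT ==
["pkg_at(p1,whs1)", "pkg_at(p3,whs2)", "truck_at(t1,whs2)"]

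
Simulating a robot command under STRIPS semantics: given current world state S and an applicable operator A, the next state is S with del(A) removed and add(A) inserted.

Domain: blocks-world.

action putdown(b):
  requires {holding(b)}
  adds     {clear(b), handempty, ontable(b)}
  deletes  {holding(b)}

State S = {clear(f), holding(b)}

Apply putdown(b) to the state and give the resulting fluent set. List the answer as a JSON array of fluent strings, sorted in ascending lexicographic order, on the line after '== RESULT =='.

Progress:
  pre ⊆ S: {holding(b)} ⊆ S  — applicable
  S \ del = {clear(f)}
  ∪ add   = {clear(b), clear(f), handempty, ontable(b)}

== RESULT ==
["clear(b)", "clear(f)", "handempty", "ontable(b)"]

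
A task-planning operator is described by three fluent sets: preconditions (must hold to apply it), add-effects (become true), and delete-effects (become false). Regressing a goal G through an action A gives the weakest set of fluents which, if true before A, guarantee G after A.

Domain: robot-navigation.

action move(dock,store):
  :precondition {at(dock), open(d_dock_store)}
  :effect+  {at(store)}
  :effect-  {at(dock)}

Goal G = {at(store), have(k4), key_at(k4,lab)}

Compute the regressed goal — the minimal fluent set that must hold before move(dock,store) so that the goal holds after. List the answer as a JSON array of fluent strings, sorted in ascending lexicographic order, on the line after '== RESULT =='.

Regress:
  G ∩ del = {}  (empty — regression defined)
  G \ add = {at(store), have(k4), key_at(k4,lab)} \ {at(store)} = {have(k4), key_at(k4,lab)}
  ∪ pre   = {have(k4), key_at(k4,lab)} ∪ {at(dock), open(d_dock_store)}
          = {at(dock), have(k4), key_at(k4,lab), open(d_dock_store)}

== RESULT ==
["at(dock)", "have(k4)", "key_at(k4,lab)", "open(d_dock_store)"]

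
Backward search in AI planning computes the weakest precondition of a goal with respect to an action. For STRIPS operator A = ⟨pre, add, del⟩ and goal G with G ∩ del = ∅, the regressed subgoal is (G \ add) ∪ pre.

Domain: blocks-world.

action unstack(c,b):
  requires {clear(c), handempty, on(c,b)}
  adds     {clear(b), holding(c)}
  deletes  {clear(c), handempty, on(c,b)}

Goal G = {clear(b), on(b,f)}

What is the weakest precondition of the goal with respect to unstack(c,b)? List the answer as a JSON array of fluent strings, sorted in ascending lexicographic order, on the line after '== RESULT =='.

Regress:
  G ∩ del = {}  (empty — regression defined)
  G \ add = {clear(b), on(b,f)} \ {clear(b), holding(c)} = {on(b,f)}
  ∪ pre   = {on(b,f)} ∪ {clear(c), handempty, on(c,b)}
          = {clear(c), handempty, on(b,f), on(c,b)}

== RESULT ==
["clear(c)", "handempty", "on(b,f)", "on(c,b)"]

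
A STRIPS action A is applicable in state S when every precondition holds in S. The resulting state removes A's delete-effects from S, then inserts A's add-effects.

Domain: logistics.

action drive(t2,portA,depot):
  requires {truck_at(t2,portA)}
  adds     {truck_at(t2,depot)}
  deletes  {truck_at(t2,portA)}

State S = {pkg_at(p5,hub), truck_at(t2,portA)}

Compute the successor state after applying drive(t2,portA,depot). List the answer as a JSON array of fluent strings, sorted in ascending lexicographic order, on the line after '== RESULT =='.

Compute (S \ del) ∪ add:
  pre ⊆ S: {truck_at(t2,portA)} ⊆ S  — applicable
  S \ del = {pkg_at(p5,hub)}
  ∪ add   = {pkg_at(p5,hub), truck_at(t2,depot)}

== RESULT ==
["pkg_at(p5,hub)", "truck_at(t2,depot)"]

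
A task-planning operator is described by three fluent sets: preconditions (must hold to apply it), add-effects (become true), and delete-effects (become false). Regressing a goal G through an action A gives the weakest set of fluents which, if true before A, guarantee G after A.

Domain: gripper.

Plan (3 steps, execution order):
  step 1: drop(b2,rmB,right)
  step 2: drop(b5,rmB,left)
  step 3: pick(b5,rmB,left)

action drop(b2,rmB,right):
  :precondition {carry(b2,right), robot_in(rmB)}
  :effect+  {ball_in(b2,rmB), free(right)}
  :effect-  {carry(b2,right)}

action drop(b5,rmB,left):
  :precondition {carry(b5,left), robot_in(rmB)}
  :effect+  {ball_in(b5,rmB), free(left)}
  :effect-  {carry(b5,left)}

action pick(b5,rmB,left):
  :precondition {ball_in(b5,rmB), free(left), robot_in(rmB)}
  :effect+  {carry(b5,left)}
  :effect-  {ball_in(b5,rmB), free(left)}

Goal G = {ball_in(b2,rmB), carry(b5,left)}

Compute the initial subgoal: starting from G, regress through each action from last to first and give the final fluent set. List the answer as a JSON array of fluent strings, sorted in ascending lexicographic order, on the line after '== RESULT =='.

Work backward from the goal:
  through step 3 (pick(b5,rmB,left)): drop {carry(b5,left)}, keep {ball_in(b2,rmB)}, require {ball_in(b5,rmB), free(left), robot_in(rmB)}
    → {ball_in(b2,rmB), ball_in(b5,rmB), free(left), robot_in(rmB)}
  through step 2 (drop(b5,rmB,left)): drop {ball_in(b5,rmB), free(left)}, keep {ball_in(b2,rmB), robot_in(rmB)}, require {carry(b5,left), robot_in(rmB)}
    → {ball_in(b2,rmB), carry(b5,left), robot_in(rmB)}
  through step 1 (drop(b2,rmB,right)): drop {ball_in(b2,rmB)}, keep {carry(b5,left), robot_in(rmB)}, require {carry(b2,right), robot_in(rmB)}
    → {carry(b2,right), carry(b5,left), robot_in(rmB)}

== RESULT ==
["carry(b2,right)", "carry(b5,left)", "robot_in(rmB)"]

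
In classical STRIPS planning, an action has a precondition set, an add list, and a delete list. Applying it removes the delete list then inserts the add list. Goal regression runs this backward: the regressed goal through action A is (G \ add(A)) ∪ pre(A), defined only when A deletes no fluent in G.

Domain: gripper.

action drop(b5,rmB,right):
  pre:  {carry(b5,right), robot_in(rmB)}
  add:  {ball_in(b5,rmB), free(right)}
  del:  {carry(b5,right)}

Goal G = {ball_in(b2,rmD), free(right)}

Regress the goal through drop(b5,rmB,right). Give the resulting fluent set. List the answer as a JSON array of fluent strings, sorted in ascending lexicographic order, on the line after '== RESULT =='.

Compute (G \ add) ∪ pre:
  G ∩ del = {}  (empty — regression defined)
  G \ add = {ball_in(b2,rmD), free(right)} \ {ball_in(b5,rmB), free(right)} = {ball_in(b2,rmD)}
  ∪ pre   = {ball_in(b2,rmD)} ∪ {carry(b5,right), robot_in(rmB)}
          = {ball_in(b2,rmD), carry(b5,right), robot_in(rmB)}

== RESULT ==
["ball_in(b2,rmD)", "carry(b5,right)", "robot_in(rmB)"]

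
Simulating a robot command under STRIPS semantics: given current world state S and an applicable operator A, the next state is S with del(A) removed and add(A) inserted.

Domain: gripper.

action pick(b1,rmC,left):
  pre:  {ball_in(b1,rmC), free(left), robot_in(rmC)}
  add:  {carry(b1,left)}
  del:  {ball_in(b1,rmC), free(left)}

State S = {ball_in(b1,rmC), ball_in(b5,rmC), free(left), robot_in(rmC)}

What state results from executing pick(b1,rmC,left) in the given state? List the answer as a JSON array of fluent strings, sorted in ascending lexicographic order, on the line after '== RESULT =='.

Progress:
  pre ⊆ S: {ball_in(b1,rmC), free(left), robot_in(rmC)} ⊆ S  — applicable
  S \ del = {ball_in(b5,rmC), robot_in(rmC)}
  ∪ add   = {ball_in(b5,rmC), carry(b1,left), robot_in(rmC)}

== RESULT ==
["ball_in(b5,rmC)", "carry(b1,left)", "robot_in(rmC)"]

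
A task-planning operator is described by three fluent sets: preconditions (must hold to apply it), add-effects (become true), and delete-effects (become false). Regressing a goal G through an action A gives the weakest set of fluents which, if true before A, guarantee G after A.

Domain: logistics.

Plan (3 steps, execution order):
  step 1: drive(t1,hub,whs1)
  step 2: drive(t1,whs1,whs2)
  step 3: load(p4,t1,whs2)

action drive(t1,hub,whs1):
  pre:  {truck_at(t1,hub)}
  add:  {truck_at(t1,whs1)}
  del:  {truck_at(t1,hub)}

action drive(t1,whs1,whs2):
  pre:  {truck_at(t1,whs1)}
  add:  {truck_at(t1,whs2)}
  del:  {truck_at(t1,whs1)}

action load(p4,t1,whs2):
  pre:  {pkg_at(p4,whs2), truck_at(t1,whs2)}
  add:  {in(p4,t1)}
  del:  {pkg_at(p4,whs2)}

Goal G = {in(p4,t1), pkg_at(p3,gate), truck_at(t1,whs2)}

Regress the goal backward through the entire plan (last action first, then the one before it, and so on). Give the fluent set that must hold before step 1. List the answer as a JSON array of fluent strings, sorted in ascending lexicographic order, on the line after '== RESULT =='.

Regress step by step:
  through step 3 (load(p4,t1,whs2)): drop {in(p4,t1)}, keep {pkg_at(p3,gate), truck_at(t1,whs2)}, require {pkg_at(p4,whs2), truck_at(t1,whs2)}
    → {pkg_at(p3,gate), pkg_at(p4,whs2), truck_at(t1,whs2)}
  through step 2 (drive(t1,whs1,whs2)): drop {truck_at(t1,whs2)}, keep {pkg_at(p3,gate), pkg_at(p4,whs2)}, require {truck_at(t1,whs1)}
    → {pkg_at(p3,gate), pkg_at(p4,whs2), truck_at(t1,whs1)}
  through step 1 (drive(t1,hub,whs1)): drop {truck_at(t1,whs1)}, keep {pkg_at(p3,gate), pkg_at(p4,whs2)}, require {truck_at(t1,hub)}
    → {pkg_at(p3,gate), pkg_at(p4,whs2), truck_at(t1,hub)}

== RESULT ==
["pkg_at(p3,gate)", "pkg_at(p4,whs2)", "truck_at(t1,hub)"]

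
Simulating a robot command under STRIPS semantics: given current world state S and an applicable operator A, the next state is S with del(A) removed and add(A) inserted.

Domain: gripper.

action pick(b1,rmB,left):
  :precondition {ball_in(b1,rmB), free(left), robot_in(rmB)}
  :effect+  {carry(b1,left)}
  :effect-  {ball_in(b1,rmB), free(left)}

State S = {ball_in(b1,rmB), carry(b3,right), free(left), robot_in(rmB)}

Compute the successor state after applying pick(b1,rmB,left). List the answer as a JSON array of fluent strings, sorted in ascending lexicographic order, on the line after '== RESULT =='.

Progress:
  pre ⊆ S: {ball_in(b1,rmB), free(left), robot_in(rmB)} ⊆ S  — applicable
  S \ del = {carry(b3,right), robot_in(rmB)}
  ∪ add   = {carry(b1,left), carry(b3,right), robot_in(rmB)}

== RESULT ==
["carry(b1,left)", "carry(b3,right)", "robot_in(rmB)"]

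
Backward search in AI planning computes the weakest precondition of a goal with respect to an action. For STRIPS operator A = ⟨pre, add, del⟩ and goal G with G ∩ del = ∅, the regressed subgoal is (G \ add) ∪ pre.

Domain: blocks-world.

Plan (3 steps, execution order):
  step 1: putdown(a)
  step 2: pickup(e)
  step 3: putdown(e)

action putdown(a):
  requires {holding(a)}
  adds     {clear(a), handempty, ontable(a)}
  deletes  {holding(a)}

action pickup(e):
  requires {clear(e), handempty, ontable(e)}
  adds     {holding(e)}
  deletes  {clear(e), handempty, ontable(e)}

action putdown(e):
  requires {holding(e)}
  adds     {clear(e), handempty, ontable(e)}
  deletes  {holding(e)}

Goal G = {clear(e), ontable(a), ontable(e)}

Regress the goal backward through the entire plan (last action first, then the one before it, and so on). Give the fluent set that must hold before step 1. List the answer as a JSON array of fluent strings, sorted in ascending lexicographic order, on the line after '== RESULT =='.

Work backward from the goal:
  through step 3 (putdown(e)): drop {clear(e), ontable(e)}, keep {ontable(a)}, require {holding(e)}
    → {holding(e), ontable(a)}
  through step 2 (pickup(e)): drop {holding(e)}, keep {ontable(a)}, require {clear(e), handempty, ontable(e)}
    → {clear(e), handempty, ontable(a), ontable(e)}
  through step 1 (putdown(a)): drop {handempty, ontable(a)}, keep {clear(e), ontable(e)}, require {holding(a)}
    → {clear(e), holding(a), ontable(e)}

== RESULT ==
["clear(e)", "holding(a)", "ontable(e)"]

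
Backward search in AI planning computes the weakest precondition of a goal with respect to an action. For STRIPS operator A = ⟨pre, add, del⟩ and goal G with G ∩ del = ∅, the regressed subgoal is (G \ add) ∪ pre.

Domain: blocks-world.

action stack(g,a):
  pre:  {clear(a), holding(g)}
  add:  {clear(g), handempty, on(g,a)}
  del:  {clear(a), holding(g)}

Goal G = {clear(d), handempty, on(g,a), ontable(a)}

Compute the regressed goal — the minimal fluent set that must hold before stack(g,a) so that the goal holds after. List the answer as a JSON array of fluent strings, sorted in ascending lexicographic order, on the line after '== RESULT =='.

Regress:
  G ∩ del = {}  (empty — regression defined)
  G \ add = {clear(d), handempty, on(g,a), ontable(a)} \ {clear(g), handempty, on(g,a)} = {clear(d), ontable(a)}
  ∪ pre   = {clear(d), ontable(a)} ∪ {clear(a), holding(g)}
          = {clear(a), clear(d), holding(g), ontable(a)}

== RESULT ==
["clear(a)", "clear(d)", "holding(g)", "ontable(a)"]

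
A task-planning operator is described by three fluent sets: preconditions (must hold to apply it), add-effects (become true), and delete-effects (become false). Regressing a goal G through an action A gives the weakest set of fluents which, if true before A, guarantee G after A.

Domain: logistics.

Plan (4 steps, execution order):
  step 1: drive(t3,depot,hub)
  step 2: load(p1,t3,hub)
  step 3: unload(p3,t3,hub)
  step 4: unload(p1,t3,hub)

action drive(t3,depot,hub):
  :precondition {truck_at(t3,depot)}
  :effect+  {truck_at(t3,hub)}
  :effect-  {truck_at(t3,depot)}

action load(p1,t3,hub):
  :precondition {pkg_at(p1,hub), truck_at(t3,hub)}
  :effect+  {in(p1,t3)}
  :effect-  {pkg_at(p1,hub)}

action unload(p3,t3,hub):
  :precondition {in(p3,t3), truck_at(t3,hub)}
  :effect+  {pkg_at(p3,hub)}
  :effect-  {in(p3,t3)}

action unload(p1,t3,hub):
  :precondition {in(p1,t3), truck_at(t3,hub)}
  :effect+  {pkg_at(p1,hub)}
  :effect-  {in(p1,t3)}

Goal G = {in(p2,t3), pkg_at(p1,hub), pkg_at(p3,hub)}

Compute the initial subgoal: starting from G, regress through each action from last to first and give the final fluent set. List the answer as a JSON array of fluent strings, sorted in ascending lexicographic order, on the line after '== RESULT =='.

Regress step by step:
  through step 4 (unload(p1,t3,hub)): drop {pkg_at(p1,hub)}, keep {in(p2,t3), pkg_at(p3,hub)}, require {in(p1,t3), truck_at(t3,hub)}
    → {in(p1,t3), in(p2,t3), pkg_at(p3,hub), truck_at(t3,hub)}
  through step 3 (unload(p3,t3,hub)): drop {pkg_at(p3,hub)}, keep {in(p1,t3), in(p2,t3), truck_at(t3,hub)}, require {in(p3,t3), truck_at(t3,hub)}
    → {in(p1,t3), in(p2,t3), in(p3,t3), truck_at(t3,hub)}
  through step 2 (load(p1,t3,hub)): drop {in(p1,t3)}, keep {in(p2,t3), in(p3,t3), truck_at(t3,hub)}, require {pkg_at(p1,hub), truck_at(t3,hub)}
    → {in(p2,t3), in(p3,t3), pkg_at(p1,hub), truck_at(t3,hub)}
  through step 1 (drive(t3,depot,hub)): drop {truck_at(t3,hub)}, keep {in(p2,t3), in(p3,t3), pkg_at(p1,hub)}, require {truck_at(t3,depot)}
    → {in(p2,t3), in(p3,t3), pkg_at(p1,hub), truck_at(t3,depot)}

== RESULT ==
["in(p2,t3)", "in(p3,t3)", "pkg_at(p1,hub)", "truck_at(t3,depot)"]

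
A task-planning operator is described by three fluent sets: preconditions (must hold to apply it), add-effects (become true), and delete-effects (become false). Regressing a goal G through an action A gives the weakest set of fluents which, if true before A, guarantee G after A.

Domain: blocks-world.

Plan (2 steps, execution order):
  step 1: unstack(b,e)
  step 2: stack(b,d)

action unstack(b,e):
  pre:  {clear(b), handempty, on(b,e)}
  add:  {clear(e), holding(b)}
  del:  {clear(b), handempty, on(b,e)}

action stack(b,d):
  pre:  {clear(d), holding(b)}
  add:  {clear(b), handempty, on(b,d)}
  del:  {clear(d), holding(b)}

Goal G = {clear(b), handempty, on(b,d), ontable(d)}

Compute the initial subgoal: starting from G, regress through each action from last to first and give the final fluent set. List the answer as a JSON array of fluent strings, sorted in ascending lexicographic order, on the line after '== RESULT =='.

Regress step by step:
  through step 2 (stack(b,d)): drop {clear(b), handempty, on(b,d)}, keep {ontable(d)}, require {clear(d), holding(b)}
    → {clear(d), holding(b), ontable(d)}
  through step 1 (unstack(b,e)): drop {holding(b)}, keep {clear(d), ontable(d)}, require {clear(b), handempty, on(b,e)}
    → {clear(b), clear(d), handempty, on(b,e), ontable(d)}

== RESULT ==
["clear(b)", "clear(d)", "handempty", "on(b,e)", "ontable(d)"]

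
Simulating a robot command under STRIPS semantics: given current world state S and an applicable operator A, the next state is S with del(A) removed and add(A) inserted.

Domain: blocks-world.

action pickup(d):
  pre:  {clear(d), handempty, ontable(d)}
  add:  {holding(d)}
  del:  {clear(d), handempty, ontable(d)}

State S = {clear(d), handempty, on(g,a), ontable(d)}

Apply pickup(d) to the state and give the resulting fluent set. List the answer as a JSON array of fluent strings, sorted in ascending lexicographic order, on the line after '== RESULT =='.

Compute (S \ del) ∪ add:
  pre ⊆ S: {clear(d), handempty, ontable(d)} ⊆ S  — applicable
  S \ del = {on(g,a)}
  ∪ add   = {holding(d), on(g,a)}

== RESULT ==
["holding(d)", "on(g,a)"]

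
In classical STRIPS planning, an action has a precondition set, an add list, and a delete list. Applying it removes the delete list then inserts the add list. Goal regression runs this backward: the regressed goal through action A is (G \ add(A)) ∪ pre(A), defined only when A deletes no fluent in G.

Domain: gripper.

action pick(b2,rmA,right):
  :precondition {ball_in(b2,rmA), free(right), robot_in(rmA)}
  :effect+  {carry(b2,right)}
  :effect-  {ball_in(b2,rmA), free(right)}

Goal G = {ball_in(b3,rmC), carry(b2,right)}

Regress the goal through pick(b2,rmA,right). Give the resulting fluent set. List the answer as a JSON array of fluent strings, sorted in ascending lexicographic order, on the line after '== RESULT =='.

Regress:
  G ∩ del = {}  (empty — regression defined)
  G \ add = {ball_in(b3,rmC), carry(b2,right)} \ {carry(b2,right)} = {ball_in(b3,rmC)}
  ∪ pre   = {ball_in(b3,rmC)} ∪ {ball_in(b2,rmA), free(right), robot_in(rmA)}
          = {ball_in(b2,rmA), ball_in(b3,rmC), free(right), robot_in(rmA)}

== RESULT ==
["ball_in(b2,rmA)", "ball_in(b3,rmC)", "free(right)", "robot_in(rmA)"]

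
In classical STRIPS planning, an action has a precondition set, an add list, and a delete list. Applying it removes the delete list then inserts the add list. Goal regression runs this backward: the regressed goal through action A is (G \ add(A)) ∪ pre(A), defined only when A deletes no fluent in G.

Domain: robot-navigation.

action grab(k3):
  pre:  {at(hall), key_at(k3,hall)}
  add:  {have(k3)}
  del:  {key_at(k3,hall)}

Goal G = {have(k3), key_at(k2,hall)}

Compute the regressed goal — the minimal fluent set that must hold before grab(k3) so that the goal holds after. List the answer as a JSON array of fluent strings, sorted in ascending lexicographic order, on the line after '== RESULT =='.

Regress:
  G ∩ del = {}  (empty — regression defined)
  G \ add = {have(k3), key_at(k2,hall)} \ {have(k3)} = {key_at(k2,hall)}
  ∪ pre   = {key_at(k2,hall)} ∪ {at(hall), key_at(k3,hall)}
          = {at(hall), key_at(k2,hall), key_at(k3,hall)}

== RESULT ==
["at(hall)", "key_at(k2,hall)", "key_at(k3,hall)"]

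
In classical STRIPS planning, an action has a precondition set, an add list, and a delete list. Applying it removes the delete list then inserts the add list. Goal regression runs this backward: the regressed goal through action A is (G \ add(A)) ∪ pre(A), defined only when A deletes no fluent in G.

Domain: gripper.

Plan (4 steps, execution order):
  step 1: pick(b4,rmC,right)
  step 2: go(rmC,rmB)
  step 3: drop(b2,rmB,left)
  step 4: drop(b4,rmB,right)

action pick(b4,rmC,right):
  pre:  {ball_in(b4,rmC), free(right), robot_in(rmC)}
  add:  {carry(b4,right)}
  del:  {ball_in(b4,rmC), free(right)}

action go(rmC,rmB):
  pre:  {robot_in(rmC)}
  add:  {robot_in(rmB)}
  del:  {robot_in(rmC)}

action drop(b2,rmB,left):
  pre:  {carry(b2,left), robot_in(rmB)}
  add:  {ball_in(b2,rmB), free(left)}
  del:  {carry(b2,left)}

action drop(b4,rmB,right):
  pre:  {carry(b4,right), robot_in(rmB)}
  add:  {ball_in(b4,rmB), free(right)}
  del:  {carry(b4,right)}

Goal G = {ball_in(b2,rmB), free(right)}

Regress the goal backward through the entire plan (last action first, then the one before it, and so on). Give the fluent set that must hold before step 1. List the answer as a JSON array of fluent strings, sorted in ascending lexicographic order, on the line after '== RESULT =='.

Regress step by step:
  through step 4 (drop(b4,rmB,right)): drop {free(right)}, keep {ball_in(b2,rmB)}, require {carry(b4,right), robot_in(rmB)}
    → {ball_in(b2,rmB), carry(b4,right), robot_in(rmB)}
  through step 3 (drop(b2,rmB,left)): drop {ball_in(b2,rmB)}, keep {carry(b4,right), robot_in(rmB)}, require {carry(b2,left), robot_in(rmB)}
    → {carry(b2,left), carry(b4,right), robot_in(rmB)}
  through step 2 (go(rmC,rmB)): drop {robot_in(rmB)}, keep {carry(b2,left), carry(b4,right)}, require {robot_in(rmC)}
    → {carry(b2,left), carry(b4,right), robot_in(rmC)}
  through step 1 (pick(b4,rmC,right)): drop {carry(b4,right)}, keep {carry(b2,left), robot_in(rmC)}, require {ball_in(b4,rmC), free(right), robot_in(rmC)}
    → {ball_in(b4,rmC), carry(b2,left), free(right), robot_in(rmC)}

== RESULT ==
["ball_in(b4,rmC)", "carry(b2,left)", "free(right)", "robot_in(rmC)"]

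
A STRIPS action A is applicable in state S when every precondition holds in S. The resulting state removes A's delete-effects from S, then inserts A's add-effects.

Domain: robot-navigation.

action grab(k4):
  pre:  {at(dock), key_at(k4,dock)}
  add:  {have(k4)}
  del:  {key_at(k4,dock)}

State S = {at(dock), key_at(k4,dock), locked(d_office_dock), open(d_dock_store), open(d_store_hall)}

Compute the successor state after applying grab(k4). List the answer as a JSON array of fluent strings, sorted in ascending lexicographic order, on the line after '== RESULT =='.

Compute (S \ del) ∪ add:
  pre ⊆ S: {at(dock), key_at(k4,dock)} ⊆ S  — applicable
  S \ del = {at(dock), locked(d_office_dock), open(d_dock_store), open(d_store_hall)}
  ∪ add   = {at(dock), have(k4), locked(d_office_dock), open(d_dock_store), open(d_store_hall)}

== RESULT ==
["at(dock)", "have(k4)", "locked(d_office_dock)", "open(d_dock_store)", "open(d_store_hall)"]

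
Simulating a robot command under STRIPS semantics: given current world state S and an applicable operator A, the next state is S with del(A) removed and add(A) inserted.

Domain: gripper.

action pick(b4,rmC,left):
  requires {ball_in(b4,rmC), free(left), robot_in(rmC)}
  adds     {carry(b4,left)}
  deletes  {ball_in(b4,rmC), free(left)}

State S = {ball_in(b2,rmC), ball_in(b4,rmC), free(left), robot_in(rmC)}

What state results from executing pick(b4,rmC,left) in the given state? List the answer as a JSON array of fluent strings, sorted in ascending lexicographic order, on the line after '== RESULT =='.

Compute (S \ del) ∪ add:
  pre ⊆ S: {ball_in(b4,rmC), free(left), robot_in(rmC)} ⊆ S  — applicable
  S \ del = {ball_in(b2,rmC), robot_in(rmC)}
  ∪ add   = {ball_in(b2,rmC), carry(b4,left), robot_in(rmC)}

== RESULT ==
["ball_in(b2,rmC)", "carry(b4,left)", "robot_in(rmC)"]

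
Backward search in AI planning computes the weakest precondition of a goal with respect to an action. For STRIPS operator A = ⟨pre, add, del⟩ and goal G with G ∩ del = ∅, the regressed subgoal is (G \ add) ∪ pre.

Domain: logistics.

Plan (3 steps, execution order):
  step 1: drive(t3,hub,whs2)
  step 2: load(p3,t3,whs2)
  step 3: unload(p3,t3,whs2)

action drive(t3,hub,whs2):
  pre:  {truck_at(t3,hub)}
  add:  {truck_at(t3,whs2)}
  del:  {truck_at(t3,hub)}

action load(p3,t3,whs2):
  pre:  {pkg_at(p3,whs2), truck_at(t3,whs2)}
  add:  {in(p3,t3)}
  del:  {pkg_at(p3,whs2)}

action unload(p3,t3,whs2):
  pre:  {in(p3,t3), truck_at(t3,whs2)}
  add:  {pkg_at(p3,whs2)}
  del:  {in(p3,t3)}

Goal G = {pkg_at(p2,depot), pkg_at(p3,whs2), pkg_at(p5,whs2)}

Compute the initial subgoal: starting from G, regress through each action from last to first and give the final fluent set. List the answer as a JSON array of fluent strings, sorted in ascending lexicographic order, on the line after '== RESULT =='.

Regress step by step:
  through step 3 (unload(p3,t3,whs2)): drop {pkg_at(p3,whs2)}, keep {pkg_at(p2,depot), pkg_at(p5,whs2)}, require {in(p3,t3), truck_at(t3,whs2)}
    → {in(p3,t3), pkg_at(p2,depot), pkg_at(p5,whs2), truck_at(t3,whs2)}
  through step 2 (load(p3,t3,whs2)): drop {in(p3,t3)}, keep {pkg_at(p2,depot), pkg_at(p5,whs2), truck_at(t3,whs2)}, require {pkg_at(p3,whs2), truck_at(t3,whs2)}
    → {pkg_at(p2,depot), pkg_at(p3,whs2), pkg_at(p5,whs2), truck_at(t3,whs2)}
  through step 1 (drive(t3,hub,whs2)): drop {truck_at(t3,whs2)}, keep {pkg_at(p2,depot), pkg_at(p3,whs2), pkg_at(p5,whs2)}, require {truck_at(t3,hub)}
    → {pkg_at(p2,depot), pkg_at(p3,whs2), pkg_at(p5,whs2), truck_at(t3,hub)}

== RESULT ==
["pkg_at(p2,depot)", "pkg_at(p3,whs2)", "pkg_at(p5,whs2)", "truck_at(t3,hub)"]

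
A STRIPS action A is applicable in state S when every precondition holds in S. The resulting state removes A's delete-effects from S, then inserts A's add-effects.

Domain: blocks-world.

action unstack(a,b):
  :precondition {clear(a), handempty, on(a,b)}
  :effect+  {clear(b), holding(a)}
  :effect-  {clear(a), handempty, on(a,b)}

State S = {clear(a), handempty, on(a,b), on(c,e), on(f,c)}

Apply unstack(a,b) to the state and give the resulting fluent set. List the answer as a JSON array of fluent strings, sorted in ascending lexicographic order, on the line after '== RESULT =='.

Compute (S \ del) ∪ add:
  pre ⊆ S: {clear(a), handempty, on(a,b)} ⊆ S  — applicable
  S \ del = {on(c,e), on(f,c)}
  ∪ add   = {clear(b), holding(a), on(c,e), on(f,c)}

== RESULT ==
["clear(b)", "holding(a)", "on(c,e)", "on(f,c)"]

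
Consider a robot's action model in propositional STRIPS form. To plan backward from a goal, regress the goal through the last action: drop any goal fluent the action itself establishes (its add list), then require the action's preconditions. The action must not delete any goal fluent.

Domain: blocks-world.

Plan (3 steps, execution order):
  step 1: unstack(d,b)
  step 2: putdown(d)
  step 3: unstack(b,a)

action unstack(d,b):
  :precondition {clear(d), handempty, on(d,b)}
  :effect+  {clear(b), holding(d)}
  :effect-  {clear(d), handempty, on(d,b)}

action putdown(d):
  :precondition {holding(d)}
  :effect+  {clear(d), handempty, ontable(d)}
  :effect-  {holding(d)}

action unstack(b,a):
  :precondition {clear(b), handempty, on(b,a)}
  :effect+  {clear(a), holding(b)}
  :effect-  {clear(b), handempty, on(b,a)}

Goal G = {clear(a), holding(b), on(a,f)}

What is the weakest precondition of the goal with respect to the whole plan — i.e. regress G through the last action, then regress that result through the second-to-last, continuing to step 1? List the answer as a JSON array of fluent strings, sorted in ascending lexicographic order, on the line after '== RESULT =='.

Work backward from the goal:
  through step 3 (unstack(b,a)): drop {clear(a), holding(b)}, keep {on(a,f)}, require {clear(b), handempty, on(b,a)}
    → {clear(b), handempty, on(a,f), on(b,a)}
  through step 2 (putdown(d)): drop {handempty}, keep {clear(b), on(a,f), on(b,a)}, require {holding(d)}
    → {clear(b), holding(d), on(a,f), on(b,a)}
  through step 1 (unstack(d,b)): drop {clear(b), holding(d)}, keep {on(a,f), on(b,a)}, require {clear(d), handempty, on(d,b)}
    → {clear(d), handempty, on(a,f), on(b,a), on(d,b)}

== RESULT ==
["clear(d)", "handempty", "on(a,f)", "on(b,a)", "on(d,b)"]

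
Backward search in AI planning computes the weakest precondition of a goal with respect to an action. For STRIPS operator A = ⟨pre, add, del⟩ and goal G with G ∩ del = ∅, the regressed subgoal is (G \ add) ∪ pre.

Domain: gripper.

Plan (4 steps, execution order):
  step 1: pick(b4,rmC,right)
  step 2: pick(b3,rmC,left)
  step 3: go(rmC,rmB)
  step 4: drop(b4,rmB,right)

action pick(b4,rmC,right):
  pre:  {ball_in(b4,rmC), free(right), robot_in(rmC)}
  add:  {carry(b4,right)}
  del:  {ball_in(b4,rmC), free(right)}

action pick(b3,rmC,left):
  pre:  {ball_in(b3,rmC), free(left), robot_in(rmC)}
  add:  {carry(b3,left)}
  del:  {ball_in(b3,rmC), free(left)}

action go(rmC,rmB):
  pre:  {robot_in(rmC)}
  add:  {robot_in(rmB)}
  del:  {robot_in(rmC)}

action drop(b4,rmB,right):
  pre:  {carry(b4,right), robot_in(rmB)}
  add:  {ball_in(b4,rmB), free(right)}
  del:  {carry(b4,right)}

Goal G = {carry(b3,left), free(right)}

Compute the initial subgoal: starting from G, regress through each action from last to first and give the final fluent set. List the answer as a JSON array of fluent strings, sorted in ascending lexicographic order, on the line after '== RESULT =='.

Regress step by step:
  through step 4 (drop(b4,rmB,right)): drop {free(right)}, keep {carry(b3,left)}, require {carry(b4,right), robot_in(rmB)}
    → {carry(b3,left), carry(b4,right), robot_in(rmB)}
  through step 3 (go(rmC,rmB)): drop {robot_in(rmB)}, keep {carry(b3,left), carry(b4,right)}, require {robot_in(rmC)}
    → {carry(b3,left), carry(b4,right), robot_in(rmC)}
  through step 2 (pick(b3,rmC,left)): drop {carry(b3,left)}, keep {carry(b4,right), robot_in(rmC)}, require {ball_in(b3,rmC), free(left), robot_in(rmC)}
    → {ball_in(b3,rmC), carry(b4,right), free(left), robot_in(rmC)}
  through step 1 (pick(b4,rmC,right)): drop {carry(b4,right)}, keep {ball_in(b3,rmC), free(left), robot_in(rmC)}, require {ball_in(b4,rmC), free(right), robot_in(rmC)}
    → {ball_in(b3,rmC), ball_in(b4,rmC), free(left), free(right), robot_in(rmC)}

== RESULT ==
["ball_in(b3,rmC)", "ball_in(b4,rmC)", "free(left)", "free(right)", "robot_in(rmC)"]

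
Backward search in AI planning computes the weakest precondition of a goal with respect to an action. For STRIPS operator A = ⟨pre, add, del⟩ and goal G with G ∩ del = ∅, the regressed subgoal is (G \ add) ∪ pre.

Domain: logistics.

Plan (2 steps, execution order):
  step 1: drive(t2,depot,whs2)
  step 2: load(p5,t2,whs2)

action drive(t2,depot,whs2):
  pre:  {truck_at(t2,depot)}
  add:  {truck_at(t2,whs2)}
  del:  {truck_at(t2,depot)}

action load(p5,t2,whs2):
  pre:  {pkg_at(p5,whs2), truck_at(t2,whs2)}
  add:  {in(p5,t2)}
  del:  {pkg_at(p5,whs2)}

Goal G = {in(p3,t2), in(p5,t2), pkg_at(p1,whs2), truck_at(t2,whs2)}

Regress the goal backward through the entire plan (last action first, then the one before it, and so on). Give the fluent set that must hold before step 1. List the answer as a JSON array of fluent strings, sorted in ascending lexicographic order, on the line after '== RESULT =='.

Work backward from the goal:
  through step 2 (load(p5,t2,whs2)): drop {in(p5,t2)}, keep {in(p3,t2), pkg_at(p1,whs2), truck_at(t2,whs2)}, require {pkg_at(p5,whs2), truck_at(t2,whs2)}
    → {in(p3,t2), pkg_at(p1,whs2), pkg_at(p5,whs2), truck_at(t2,whs2)}
  through step 1 (drive(t2,depot,whs2)): drop {truck_at(t2,whs2)}, keep {in(p3,t2), pkg_at(p1,whs2), pkg_at(p5,whs2)}, require {truck_at(t2,depot)}
    → {in(p3,t2), pkg_at(p1,whs2), pkg_at(p5,whs2), truck_at(t2,depot)}

== RESULT ==
["in(p3,t2)", "pkg_at(p1,whs2)", "pkg_at(p5,whs2)", "truck_at(t2,depot)"]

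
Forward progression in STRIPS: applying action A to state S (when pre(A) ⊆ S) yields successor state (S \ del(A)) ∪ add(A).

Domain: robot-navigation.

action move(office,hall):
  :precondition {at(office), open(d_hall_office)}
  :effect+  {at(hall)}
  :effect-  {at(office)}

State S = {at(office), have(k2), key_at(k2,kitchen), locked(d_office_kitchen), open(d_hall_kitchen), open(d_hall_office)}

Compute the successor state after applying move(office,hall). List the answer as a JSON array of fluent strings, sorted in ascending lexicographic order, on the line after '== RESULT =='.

Compute (S \ del) ∪ add:
  pre ⊆ S: {at(office), open(d_hall_office)} ⊆ S  — applicable
  S \ del = {have(k2), key_at(k2,kitchen), locked(d_office_kitchen), open(d_hall_kitchen), open(d_hall_office)}
  ∪ add   = {at(hall), have(k2), key_at(k2,kitchen), locked(d_office_kitchen), open(d_hall_kitchen), open(d_hall_office)}

== RESULT ==
["at(hall)", "have(k2)", "key_at(k2,kitchen)", "locked(d_office_kitchen)", "open(d_hall_kitchen)", "open(d_hall_office)"]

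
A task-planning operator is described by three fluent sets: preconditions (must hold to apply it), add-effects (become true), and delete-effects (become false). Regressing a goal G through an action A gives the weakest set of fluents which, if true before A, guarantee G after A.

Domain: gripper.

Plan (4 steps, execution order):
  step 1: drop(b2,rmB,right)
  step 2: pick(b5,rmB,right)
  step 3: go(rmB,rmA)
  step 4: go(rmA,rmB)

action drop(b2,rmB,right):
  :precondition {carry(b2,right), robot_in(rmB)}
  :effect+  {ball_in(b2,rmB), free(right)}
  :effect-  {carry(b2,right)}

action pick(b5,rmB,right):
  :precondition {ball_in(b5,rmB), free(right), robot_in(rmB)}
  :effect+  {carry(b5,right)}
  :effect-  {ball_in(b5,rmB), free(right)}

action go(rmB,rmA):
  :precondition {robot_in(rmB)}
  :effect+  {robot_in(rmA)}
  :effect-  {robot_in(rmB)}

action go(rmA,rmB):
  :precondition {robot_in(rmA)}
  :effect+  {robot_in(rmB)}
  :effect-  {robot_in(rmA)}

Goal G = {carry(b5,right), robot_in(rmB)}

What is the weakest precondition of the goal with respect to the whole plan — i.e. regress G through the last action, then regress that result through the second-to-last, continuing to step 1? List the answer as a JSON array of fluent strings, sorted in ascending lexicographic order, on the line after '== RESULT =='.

Regress step by step:
  through step 4 (go(rmA,rmB)): drop {robot_in(rmB)}, keep {carry(b5,right)}, require {robot_in(rmA)}
    → {carry(b5,right), robot_in(rmA)}
  through step 3 (go(rmB,rmA)): drop {robot_in(rmA)}, keep {carry(b5,right)}, require {robot_in(rmB)}
    → {carry(b5,right), robot_in(rmB)}
  through step 2 (pick(b5,rmB,right)): drop {carry(b5,right)}, keep {robot_in(rmB)}, require {ball_in(b5,rmB), free(right), robot_in(rmB)}
    → {ball_in(b5,rmB), free(right), robot_in(rmB)}
  through step 1 (drop(b2,rmB,right)): drop {free(right)}, keep {ball_in(b5,rmB), robot_in(rmB)}, require {carry(b2,right), robot_in(rmB)}
    → {ball_in(b5,rmB), carry(b2,right), robot_in(rmB)}

== RESULT ==
["ball_in(b5,rmB)", "carry(b2,right)", "robot_in(rmB)"]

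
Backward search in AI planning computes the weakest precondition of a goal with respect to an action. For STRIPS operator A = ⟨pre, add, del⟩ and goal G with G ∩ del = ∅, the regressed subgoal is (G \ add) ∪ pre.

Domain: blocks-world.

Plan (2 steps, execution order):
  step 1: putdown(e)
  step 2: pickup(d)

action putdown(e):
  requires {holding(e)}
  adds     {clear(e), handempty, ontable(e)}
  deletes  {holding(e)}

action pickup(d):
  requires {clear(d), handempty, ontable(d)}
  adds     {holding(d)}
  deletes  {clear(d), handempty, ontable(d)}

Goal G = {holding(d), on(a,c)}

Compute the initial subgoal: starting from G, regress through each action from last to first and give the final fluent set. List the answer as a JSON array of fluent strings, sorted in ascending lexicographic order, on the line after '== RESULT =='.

Regress step by step:
  through step 2 (pickup(d)): drop {holding(d)}, keep {on(a,c)}, require {clear(d), handempty, ontable(d)}
    → {clear(d), handempty, on(a,c), ontable(d)}
  through step 1 (putdown(e)): drop {handempty}, keep {clear(d), on(a,c), ontable(d)}, require {holding(e)}
    → {clear(d), holding(e), on(a,c), ontable(d)}

== RESULT ==
["clear(d)", "holding(e)", "on(a,c)", "ontable(d)"]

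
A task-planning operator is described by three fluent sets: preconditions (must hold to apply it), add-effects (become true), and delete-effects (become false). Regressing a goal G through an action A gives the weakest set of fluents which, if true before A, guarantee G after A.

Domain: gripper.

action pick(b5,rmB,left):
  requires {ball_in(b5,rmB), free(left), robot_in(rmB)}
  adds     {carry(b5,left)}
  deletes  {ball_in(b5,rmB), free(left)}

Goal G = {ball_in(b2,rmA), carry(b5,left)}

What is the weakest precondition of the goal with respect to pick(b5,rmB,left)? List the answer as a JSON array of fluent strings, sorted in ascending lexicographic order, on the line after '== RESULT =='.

Regress:
  G ∩ del = {}  (empty — regression defined)
  G \ add = {ball_in(b2,rmA), carry(b5,left)} \ {carry(b5,left)} = {ball_in(b2,rmA)}
  ∪ pre   = {ball_in(b2,rmA)} ∪ {ball_in(b5,rmB), free(left), robot_in(rmB)}
          = {ball_in(b2,rmA), ball_in(b5,rmB), free(left), robot_in(rmB)}

== RESULT ==
["ball_in(b2,rmA)", "ball_in(b5,rmB)", "free(left)", "robot_in(rmB)"]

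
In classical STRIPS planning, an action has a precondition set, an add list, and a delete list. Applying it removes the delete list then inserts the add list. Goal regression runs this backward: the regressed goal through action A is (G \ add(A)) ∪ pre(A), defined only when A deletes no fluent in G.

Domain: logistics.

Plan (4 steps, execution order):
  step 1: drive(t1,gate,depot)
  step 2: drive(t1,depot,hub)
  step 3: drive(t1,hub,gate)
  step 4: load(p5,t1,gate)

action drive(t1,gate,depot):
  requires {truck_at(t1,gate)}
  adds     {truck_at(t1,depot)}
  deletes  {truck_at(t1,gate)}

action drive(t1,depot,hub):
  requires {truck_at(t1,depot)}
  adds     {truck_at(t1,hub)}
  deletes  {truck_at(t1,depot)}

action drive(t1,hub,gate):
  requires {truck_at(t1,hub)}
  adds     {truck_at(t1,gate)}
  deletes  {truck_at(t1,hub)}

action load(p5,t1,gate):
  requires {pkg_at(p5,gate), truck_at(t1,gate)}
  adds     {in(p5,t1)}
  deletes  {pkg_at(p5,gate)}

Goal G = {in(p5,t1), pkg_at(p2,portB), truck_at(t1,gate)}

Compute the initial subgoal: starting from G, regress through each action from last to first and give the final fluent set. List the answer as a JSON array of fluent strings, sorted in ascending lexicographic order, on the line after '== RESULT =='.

Work backward from the goal:
  through step 4 (load(p5,t1,gate)): drop {in(p5,t1)}, keep {pkg_at(p2,portB), truck_at(t1,gate)}, require {pkg_at(p5,gate), truck_at(t1,gate)}
    → {pkg_at(p2,portB), pkg_at(p5,gate), truck_at(t1,gate)}
  through step 3 (drive(t1,hub,gate)): drop {truck_at(t1,gate)}, keep {pkg_at(p2,portB), pkg_at(p5,gate)}, require {truck_at(t1,hub)}
    → {pkg_at(p2,portB), pkg_at(p5,gate), truck_at(t1,hub)}
  through step 2 (drive(t1,depot,hub)): drop {truck_at(t1,hub)}, keep {pkg_at(p2,portB), pkg_at(p5,gate)}, require {truck_at(t1,depot)}
    → {pkg_at(p2,portB), pkg_at(p5,gate), truck_at(t1,depot)}
  through step 1 (drive(t1,gate,depot)): drop {truck_at(t1,depot)}, keep {pkg_at(p2,portB), pkg_at(p5,gate)}, require {truck_at(t1,gate)}
    → {pkg_at(p2,portB), pkg_at(p5,gate), truck_at(t1,gate)}

== RESULT ==
["pkg_at(p2,portB)", "pkg_at(p5,gate)", "truck_at(t1,gate)"]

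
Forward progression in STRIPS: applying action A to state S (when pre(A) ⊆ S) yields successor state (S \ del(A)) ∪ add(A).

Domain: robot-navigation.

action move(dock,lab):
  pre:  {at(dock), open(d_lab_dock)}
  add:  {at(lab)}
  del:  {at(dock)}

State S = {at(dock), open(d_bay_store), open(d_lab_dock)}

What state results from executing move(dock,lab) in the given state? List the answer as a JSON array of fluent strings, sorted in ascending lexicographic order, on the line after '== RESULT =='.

Compute (S \ del) ∪ add:
  pre ⊆ S: {at(dock), open(d_lab_dock)} ⊆ S  — applicable
  S \ del = {open(d_bay_store), open(d_lab_dock)}
  ∪ add   = {at(lab), open(d_bay_store), open(d_lab_dock)}

== RESULT ==
["at(lab)", "open(d_bay_store)", "open(d_lab_dock)"]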